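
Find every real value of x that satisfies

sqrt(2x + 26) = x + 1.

x = 5

Square both sides: 2x + 26 = (x + 1)^2.
Expand and rearrange: x^2 - 25 = 0.
Solving gives x = 5 or x = -5.
Check each candidate in the original equation:
  x = 5: sqrt(36) = 6, while x + 1 = 6 — valid.
  x = -5: sqrt(16) = 4, while x + 1 = -4 — extraneous.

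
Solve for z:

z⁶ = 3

Let u = z³. The equation becomes u² - 3 = 0.
By the quadratic formula, u = √(3) or u = -√(3).
z³ = √(3) gives z = ∛(√(3)) ≈ 1.2009.
z³ = -√(3) gives z = -∛(√(3)) ≈ -1.2009.

z = -1.2009 or z = 1.2009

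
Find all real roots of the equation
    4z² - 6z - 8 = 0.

Discriminant: (-6)² − 4·4·(-8) = 164.
Quadratic formula: z = (6 ± √164) / 8.
So z = 3/4 + √(41)/4 ≈ 2.3508 or z = 3/4 - √(41)/4 ≈ -0.8508.

z = -0.8508 or z = 2.3508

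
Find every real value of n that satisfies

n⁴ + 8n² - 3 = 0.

Let u = n². The equation becomes u² + 8u - 3 = 0.
By the quadratic formula, u = -4 + √(19) or u = -√(19) - 4.
n² = -4 + √(19) gives n = ±√(-4 + √(19)) ≈ ±0.5991.
n² = -√(19) - 4 < 0 has no real solution.

n = -0.5991 or n = 0.5991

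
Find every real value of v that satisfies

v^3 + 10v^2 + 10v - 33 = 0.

v = -8.3218 or v = -3 or v = 1.3218

Possible rational roots are divisors of -33. Testing v = -3 gives 0, so (v + 3) is a factor.
Divide: v^3 + 10v^2 + 10v - 33 = (v + 3)(v^2 + 7v - 11).
Apply the quadratic formula to v^2 + 7v - 11 = 0: v = (-7 +/- sqrt(93))/2, i.e. v ~= 1.3218 or v ~= -8.3218.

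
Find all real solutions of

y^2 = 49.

Bring every term to one side: y^2 - 49 = 0.
Factor: (y + 7)(y - 7) = 0.
So y = -7 or y = 7.

y = -7 or y = 7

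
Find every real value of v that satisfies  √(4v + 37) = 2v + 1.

Square both sides: 4v + 37 = (2v + 1)².
Expand and rearrange: 4v² - 36 = 0.
Solving gives v = 3 or v = -3.
Check each candidate in the original equation:
  v = 3: √(49) = 7, while 2v + 1 = 7 — valid.
  v = -3: √(25) = 5, while 2v + 1 = -5 — extraneous.

v = 3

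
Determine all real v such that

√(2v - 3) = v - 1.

Square both sides: 2v - 3 = (v - 1)².
Expand and rearrange: v² - 4v + 4 = 0.
This gives the repeated root v = 2.
Check in the original equation:
  v = 2: √(1) = 1, while v - 1 = 1 — valid.

v = 2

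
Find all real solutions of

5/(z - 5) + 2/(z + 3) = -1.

Multiply both sides by (z - 5)(z + 3):
5(z + 3) + 2(z - 5) = -(z - 5)(z + 3).
Expand and collect terms: -z² - 5z + 10 = 0.
By the quadratic formula, z = (5 ± √65) / -2, so z ≈ -6.5311 or z ≈ 1.5311.
Neither value makes a denominator zero (z ≠ 5, z ≠ -3), so both are valid.

z = -6.5311 or z = 1.5311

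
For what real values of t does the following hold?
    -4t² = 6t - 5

t = -2.0963 or t = 0.5963

Rearrange to standard form: -4t² - 6t + 5 = 0.
Discriminant: (-6)² − 4·(-4)·5 = 116.
Quadratic formula: t = (6 ± √116) / (-8).
So t = -√(29)/4 - 3/4 ≈ -2.0963 or t = -3/4 + √(29)/4 ≈ 0.5963.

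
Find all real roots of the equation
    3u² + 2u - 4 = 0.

u = -1.5352 or u = 0.8685

Discriminant: (2)² − 4·3·(-4) = 52.
Quadratic formula: u = (-2 ± √52) / 6.
So u = -1/3 + √(13)/3 ≈ 0.8685 or u = -√(13)/3 - 1/3 ≈ -1.5352.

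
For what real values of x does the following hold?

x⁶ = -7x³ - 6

Let u = x³. The equation becomes u² + 7u + 6 = 0.
Factor: (u + 6)(u + 1) = 0, so u = -6 or u = -1.
x³ = -6 gives x = -∛(6) ≈ -1.8171.
x³ = -1 gives x = -1.

x = -1.8171 or x = -1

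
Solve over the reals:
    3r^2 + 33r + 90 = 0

r = -6 or r = -5

Factor: 3(r + 5)(r + 6) = 0.
So r = -5 or r = -6.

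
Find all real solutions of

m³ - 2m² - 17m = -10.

m = -3.5616 or m = 0.5616 or m = 5

Rearrange: m³ - 2m² - 17m + 10 = 0.
Possible rational roots are divisors of 10. Testing m = 5 gives 0, so (m - 5) is a factor.
Divide: m³ - 2m² - 17m + 10 = (m - 5)(m² + 3m - 2).
Apply the quadratic formula to m² + 3m - 2 = 0: m = (-3 ± √17)/2, i.e. m ≈ 0.5616 or m ≈ -3.5616.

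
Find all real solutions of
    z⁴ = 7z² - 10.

z = -2.2361 or z = -1.4142 or z = 1.4142 or z = 2.2361

Let u = z². The equation becomes u² - 7u + 10 = 0.
Factor: (u - 5)(u - 2) = 0, so u = 5 or u = 2.
z² = 5 gives z = ±√(5) ≈ ±2.2361.
z² = 2 gives z = ±√(2) ≈ ±1.4142.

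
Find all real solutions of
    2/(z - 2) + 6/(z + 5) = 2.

Multiply both sides by (z - 2)(z + 5):
2(z + 5) + 6(z - 2) = 2(z - 2)(z + 5).
Expand and collect terms: 2z^2 - 2z - 18 = 0.
By the quadratic formula, z = (2 +/- sqrt(148)) / 4, so z ~= 3.5414 or z ~= -2.5414.
Neither value makes a denominator zero (z != 2, z != -5), so both are valid.

z = -2.5414 or z = 3.5414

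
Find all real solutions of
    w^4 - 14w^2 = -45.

w = -3 or w = -2.2361 or w = 2.2361 or w = 3

Let u = w^2. The equation becomes u^2 - 14u + 45 = 0.
Factor: (u - 9)(u - 5) = 0, so u = 9 or u = 5.
w^2 = 9 gives w = +/-3.
w^2 = 5 gives w = +/-sqrt(5) ~= +/-2.2361.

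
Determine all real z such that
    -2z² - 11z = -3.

Rearrange to standard form: -2z² - 11z + 3 = 0.
Discriminant: (-11)² − 4·(-2)·3 = 145.
Quadratic formula: z = (11 ± √145) / (-4).
So z = -√(145)/4 - 11/4 ≈ -5.7604 or z = -11/4 + √(145)/4 ≈ 0.2604.

z = -5.7604 or z = 0.2604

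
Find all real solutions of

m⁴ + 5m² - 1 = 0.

m = -0.4388 or m = 0.4388

Let u = m². The equation becomes u² + 5u - 1 = 0.
By the quadratic formula, u = -5/2 + √(29)/2 or u = -√(29)/2 - 5/2.
m² = -5/2 + √(29)/2 gives m = ±√(-5/2 + √(29)/2) ≈ ±0.4388.
m² = -√(29)/2 - 5/2 < 0 has no real solution.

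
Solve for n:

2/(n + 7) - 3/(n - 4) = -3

n = -7.6138 or n = 4.9471

Multiply both sides by (n + 7)(n - 4):
2(n - 4) - 3(n + 7) = -3(n + 7)(n - 4).
Expand and collect terms: -3n² - 8n + 113 = 0.
By the quadratic formula, n = (8 ± √1420) / -6, so n ≈ -7.6138 or n ≈ 4.9471.
Neither value makes a denominator zero (n ≠ -7, n ≠ 4), so both are valid.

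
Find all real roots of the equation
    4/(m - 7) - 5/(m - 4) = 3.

m = 2.7299 or m = 7.9367

Multiply both sides by (m - 7)(m - 4):
4(m - 4) - 5(m - 7) = 3(m - 7)(m - 4).
Expand and collect terms: 3m² - 32m + 65 = 0.
By the quadratic formula, m = (32 ± √244) / 6, so m ≈ 7.9367 or m ≈ 2.7299.
Neither value makes a denominator zero (m ≠ 7, m ≠ 4), so both are valid.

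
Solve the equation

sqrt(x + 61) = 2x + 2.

Square both sides: x + 61 = (2x + 2)^2.
Expand and rearrange: 4x^2 + 7x - 57 = 0.
Solving gives x = 3 or x = -4.75.
Check each candidate in the original equation:
  x = 3: sqrt(64) = 8, while 2x + 2 = 8 — valid.
  x = -4.75: sqrt(56.25) = 7.5, while 2x + 2 = -7.5 — extraneous.

x = 3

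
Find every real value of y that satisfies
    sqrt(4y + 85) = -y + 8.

Square both sides: 4y + 85 = (-y + 8)^2.
Expand and rearrange: y^2 - 20y - 21 = 0.
Solving gives y = 21 or y = -1.
Check each candidate in the original equation:
  y = 21: sqrt(169) = 13, while -y + 8 = -13 — extraneous.
  y = -1: sqrt(81) = 9, while -y + 8 = 9 — valid.

y = -1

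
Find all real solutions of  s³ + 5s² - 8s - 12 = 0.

s = -6 or s = -1 or s = 2

Possible rational roots are divisors of -12. Testing s = 2 gives 0, so (s - 2) is a factor.
Divide: s³ + 5s² - 8s - 12 = (s - 2)(s² + 7s + 6).
Factor the quadratic: s = -1 or s = -6.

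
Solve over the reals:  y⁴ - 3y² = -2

Let u = y². The equation becomes u² - 3u + 2 = 0.
Factor: (u - 2)(u - 1) = 0, so u = 2 or u = 1.
y² = 2 gives y = ±√(2) ≈ ±1.4142.
y² = 1 gives y = ±1.

y = -1.4142 or y = -1 or y = 1 or y = 1.4142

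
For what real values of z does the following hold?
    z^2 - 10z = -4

z = 0.4174 or z = 9.5826

Rearrange to standard form: z^2 - 10z + 4 = 0.
Discriminant: (-10)^2 - 4*1*4 = 84.
Quadratic formula: z = (10 +/- sqrt(84)) / 2.
So z = sqrt(21) + 5 ~= 9.5826 or z = 5 - sqrt(21) ~= 0.4174.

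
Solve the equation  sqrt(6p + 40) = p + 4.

Square both sides: 6p + 40 = (p + 4)^2.
Expand and rearrange: p^2 + 2p - 24 = 0.
Solving gives p = 4 or p = -6.
Check each candidate in the original equation:
  p = 4: sqrt(64) = 8, while p + 4 = 8 — valid.
  p = -6: sqrt(4) = 2, while p + 4 = -2 — extraneous.

p = 4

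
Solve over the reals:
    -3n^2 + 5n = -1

n = -0.1805 or n = 1.8471

Rearrange to standard form: -3n^2 + 5n + 1 = 0.
Discriminant: (5)^2 - 4*(-3)*1 = 37.
Quadratic formula: n = (-5 +/- sqrt(37)) / (-6).
So n = 5/6 - sqrt(37)/6 ~= -0.1805 or n = 5/6 + sqrt(37)/6 ~= 1.8471.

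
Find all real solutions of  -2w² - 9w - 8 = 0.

Discriminant: (-9)² − 4·(-2)·(-8) = 17.
Quadratic formula: w = (9 ± √17) / (-4).
So w = -9/4 - √(17)/4 ≈ -3.2808 or w = -9/4 + √(17)/4 ≈ -1.2192.

w = -3.2808 or w = -1.2192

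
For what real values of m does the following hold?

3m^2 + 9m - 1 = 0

m = -3.1073 or m = 0.1073

Discriminant: (9)^2 - 4*3*(-1) = 93.
Quadratic formula: m = (-9 +/- sqrt(93)) / 6.
So m = -3/2 + sqrt(93)/6 ~= 0.1073 or m = -sqrt(93)/6 - 3/2 ~= -3.1073.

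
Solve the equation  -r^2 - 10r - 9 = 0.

r = -9 or r = -1

Factor: -1(r + 1)(r + 9) = 0.
So r = -1 or r = -9.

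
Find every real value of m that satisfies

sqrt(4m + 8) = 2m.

m = 2

Square both sides: 4m + 8 = (2m)^2.
Expand and rearrange: 4m^2 - 4m - 8 = 0.
Solving gives m = 2 or m = -1.
Check each candidate in the original equation:
  m = 2: sqrt(16) = 4, while 2m = 4 — valid.
  m = -1: sqrt(4) = 2, while 2m = -2 — extraneous.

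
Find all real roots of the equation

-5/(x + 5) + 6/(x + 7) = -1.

x = -10 or x = -3

Multiply both sides by (x + 5)(x + 7):
-5(x + 7) + 6(x + 5) = -(x + 5)(x + 7).
Expand and collect terms: -x^2 - 13x - 30 = 0.
Factor or apply the quadratic formula: x = -10 or x = -3.
Neither value makes a denominator zero (x != -5, x != -7), so both are valid.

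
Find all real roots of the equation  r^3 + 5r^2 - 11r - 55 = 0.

r = -5 or r = -3.3166 or r = 3.3166

Possible rational roots are divisors of -55. Testing r = -5 gives 0, so (r + 5) is a factor.
Divide: r^3 + 5r^2 - 11r - 55 = (r + 5)(r^2 - 11).
Apply the quadratic formula to r^2 - 11 = 0: r = (0 +/- sqrt(44))/2, i.e. r ~= 3.3166 or r ~= -3.3166.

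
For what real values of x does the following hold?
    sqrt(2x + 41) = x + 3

Square both sides: 2x + 41 = (x + 3)^2.
Expand and rearrange: x^2 + 4x - 32 = 0.
Solving gives x = 4 or x = -8.
Check each candidate in the original equation:
  x = 4: sqrt(49) = 7, while x + 3 = 7 — valid.
  x = -8: sqrt(25) = 5, while x + 3 = -5 — extraneous.

x = 4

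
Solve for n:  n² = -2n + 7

n = -3.8284 or n = 1.8284

Rearrange to standard form: n² + 2n - 7 = 0.
Discriminant: (2)² − 4·1·(-7) = 32.
Quadratic formula: n = (-2 ± √32) / 2.
So n = -1 + 2·√(2) ≈ 1.8284 or n = -2·√(2) - 1 ≈ -3.8284.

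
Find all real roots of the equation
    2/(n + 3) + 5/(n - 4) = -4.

Multiply both sides by (n + 3)(n - 4):
2(n - 4) + 5(n + 3) = -4(n + 3)(n - 4).
Expand and collect terms: -4n^2 - 3n + 41 = 0.
By the quadratic formula, n = (3 +/- sqrt(665)) / -8, so n ~= -3.5984 or n ~= 2.8484.
Neither value makes a denominator zero (n != -3, n != 4), so both are valid.

n = -3.5984 or n = 2.8484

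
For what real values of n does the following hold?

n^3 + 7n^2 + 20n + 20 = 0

Possible rational roots are divisors of 20. Testing n = -2 gives 0, so (n + 2) is a factor.
Divide: n^3 + 7n^2 + 20n + 20 = (n + 2)(n^2 + 5n + 10).
The quadratic n^2 + 5n + 10 has discriminant -15 < 0, so no further real roots.

n = -2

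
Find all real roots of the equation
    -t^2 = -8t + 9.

t = 1.3542 or t = 6.6458

Rearrange to standard form: -t^2 + 8t - 9 = 0.
Discriminant: (8)^2 - 4*(-1)*(-9) = 28.
Quadratic formula: t = (-8 +/- sqrt(28)) / (-2).
So t = 4 - sqrt(7) ~= 1.3542 or t = sqrt(7) + 4 ~= 6.6458.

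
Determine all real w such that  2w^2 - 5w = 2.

w = -0.3508 or w = 2.8508

Rearrange to standard form: 2w^2 - 5w - 2 = 0.
Discriminant: (-5)^2 - 4*2*(-2) = 41.
Quadratic formula: w = (5 +/- sqrt(41)) / 4.
So w = 5/4 + sqrt(41)/4 ~= 2.8508 or w = 5/4 - sqrt(41)/4 ~= -0.3508.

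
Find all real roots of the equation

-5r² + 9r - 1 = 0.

Discriminant: (9)² − 4·(-5)·(-1) = 61.
Quadratic formula: r = (-9 ± √61) / (-10).
So r = 9/10 - √(61)/10 ≈ 0.119 or r = √(61)/10 + 9/10 ≈ 1.681.

r = 0.119 or r = 1.681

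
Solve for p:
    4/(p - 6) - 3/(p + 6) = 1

Multiply both sides by (p - 6)(p + 6):
4(p + 6) - 3(p - 6) = (p - 6)(p + 6).
Expand and collect terms: p^2 - p - 78 = 0.
By the quadratic formula, p = (1 +/- sqrt(313)) / 2, so p ~= 9.3459 or p ~= -8.3459.
Neither value makes a denominator zero (p != 6, p != -6), so both are valid.

p = -8.3459 or p = 9.3459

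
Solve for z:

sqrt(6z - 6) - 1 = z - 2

Isolate the radical: sqrt(6z - 6) = z - 1.
Square both sides: 6z - 6 = (z - 1)^2.
Expand and rearrange: z^2 - 8z + 7 = 0.
Solving gives z = 7 or z = 1.
Check each candidate in the original equation:
  z = 7: sqrt(36) = 6, while z - 1 = 6 — valid.
  z = 1: sqrt(0) = 0, while z - 1 = 0 — valid.

z = 1 or z = 7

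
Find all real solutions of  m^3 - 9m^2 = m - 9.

m = -1 or m = 1 or m = 9

Rearrange: m^3 - 9m^2 - m + 9 = 0.
Possible rational roots are divisors of 9. Testing m = 1 gives 0, so (m - 1) is a factor.
Divide: m^3 - 9m^2 - m + 9 = (m - 1)(m^2 - 8m - 9).
Factor the quadratic: m = 9 or m = -1.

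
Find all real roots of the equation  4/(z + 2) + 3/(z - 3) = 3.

Multiply both sides by (z + 2)(z - 3):
4(z - 3) + 3(z + 2) = 3(z + 2)(z - 3).
Expand and collect terms: 3z² - 10z - 12 = 0.
By the quadratic formula, z = (10 ± √244) / 6, so z ≈ 4.2701 or z ≈ -0.9367.
Neither value makes a denominator zero (z ≠ -2, z ≠ 3), so both are valid.

z = -0.9367 or z = 4.2701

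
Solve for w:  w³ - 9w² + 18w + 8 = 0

w = -0.3723 or w = 4 or w = 5.3723

Possible rational roots are divisors of 8. Testing w = 4 gives 0, so (w - 4) is a factor.
Divide: w³ - 9w² + 18w + 8 = (w - 4)(w² - 5w - 2).
Apply the quadratic formula to w² - 5w - 2 = 0: w = (5 ± √33)/2, i.e. w ≈ 5.3723 or w ≈ -0.3723.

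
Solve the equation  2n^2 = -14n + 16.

n = -8 or n = 1

Bring every term to one side: 2n^2 + 14n - 16 = 0.
Factor: 2(n + 8)(n - 1) = 0.
So n = -8 or n = 1.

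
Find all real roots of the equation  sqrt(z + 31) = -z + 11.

z = 5

Square both sides: z + 31 = (-z + 11)^2.
Expand and rearrange: z^2 - 23z + 90 = 0.
Solving gives z = 18 or z = 5.
Check each candidate in the original equation:
  z = 18: sqrt(49) = 7, while -z + 11 = -7 — extraneous.
  z = 5: sqrt(36) = 6, while -z + 11 = 6 — valid.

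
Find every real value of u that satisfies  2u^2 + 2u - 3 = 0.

Discriminant: (2)^2 - 4*2*(-3) = 28.
Quadratic formula: u = (-2 +/- sqrt(28)) / 4.
So u = -1/2 + sqrt(7)/2 ~= 0.8229 or u = -sqrt(7)/2 - 1/2 ~= -1.8229.

u = -1.8229 or u = 0.8229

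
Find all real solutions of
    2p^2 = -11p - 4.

p = -5.1085 or p = -0.3915

Rearrange to standard form: 2p^2 + 11p + 4 = 0.
Discriminant: (11)^2 - 4*2*4 = 89.
Quadratic formula: p = (-11 +/- sqrt(89)) / 4.
So p = -11/4 + sqrt(89)/4 ~= -0.3915 or p = -11/4 - sqrt(89)/4 ~= -5.1085.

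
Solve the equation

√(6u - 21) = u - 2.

Square both sides: 6u - 21 = (u - 2)².
Expand and rearrange: u² - 10u + 25 = 0.
This gives the repeated root u = 5.
Check in the original equation:
  u = 5: √(9) = 3, while u - 2 = 3 — valid.

u = 5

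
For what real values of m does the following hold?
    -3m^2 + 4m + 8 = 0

m = -1.0972 or m = 2.4305

Discriminant: (4)^2 - 4*(-3)*8 = 112.
Quadratic formula: m = (-4 +/- sqrt(112)) / (-6).
So m = 2/3 - 2*sqrt(7)/3 ~= -1.0972 or m = 2/3 + 2*sqrt(7)/3 ~= 2.4305.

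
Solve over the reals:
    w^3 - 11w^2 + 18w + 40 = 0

Possible rational roots are divisors of 40. Testing w = 4 gives 0, so (w - 4) is a factor.
Divide: w^3 - 11w^2 + 18w + 40 = (w - 4)(w^2 - 7w - 10).
Apply the quadratic formula to w^2 - 7w - 10 = 0: w = (7 +/- sqrt(89))/2, i.e. w ~= 8.217 or w ~= -1.217.

w = -1.217 or w = 4 or w = 8.217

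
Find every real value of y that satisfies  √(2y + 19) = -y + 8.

y = 3

Square both sides: 2y + 19 = (-y + 8)².
Expand and rearrange: y² - 18y + 45 = 0.
Solving gives y = 15 or y = 3.
Check each candidate in the original equation:
  y = 15: √(49) = 7, while -y + 8 = -7 — extraneous.
  y = 3: √(25) = 5, while -y + 8 = 5 — valid.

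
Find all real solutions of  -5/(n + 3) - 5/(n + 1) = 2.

n = -7.1926 or n = -1.8074

Multiply both sides by (n + 3)(n + 1):
-5(n + 1) - 5(n + 3) = 2(n + 3)(n + 1).
Expand and collect terms: 2n^2 + 18n + 26 = 0.
By the quadratic formula, n = (-18 +/- sqrt(116)) / 4, so n ~= -1.8074 or n ~= -7.1926.
Neither value makes a denominator zero (n != -3, n != -1), so both are valid.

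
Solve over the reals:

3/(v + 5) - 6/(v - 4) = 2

v = -2 or v = -0.5

Multiply both sides by (v + 5)(v - 4):
3(v - 4) - 6(v + 5) = 2(v + 5)(v - 4).
Expand and collect terms: 2v^2 + 5v + 2 = 0.
Factor or apply the quadratic formula: v = -0.5 or v = -2.
Neither value makes a denominator zero (v != -5, v != 4), so both are valid.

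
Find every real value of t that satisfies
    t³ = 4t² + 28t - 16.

Rearrange: t³ - 4t² - 28t + 16 = 0.
Possible rational roots are divisors of 16. Testing t = -4 gives 0, so (t + 4) is a factor.
Divide: t³ - 4t² - 28t + 16 = (t + 4)(t² - 8t + 4).
Apply the quadratic formula to t² - 8t + 4 = 0: t = (8 ± √48)/2, i.e. t ≈ 7.4641 or t ≈ 0.5359.

t = -4 or t = 0.5359 or t = 7.4641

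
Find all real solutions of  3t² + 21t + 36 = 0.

t = -4 or t = -3

Factor: 3(t + 4)(t + 3) = 0.
So t = -4 or t = -3.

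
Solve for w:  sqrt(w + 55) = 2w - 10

w = 9

Square both sides: w + 55 = (2w - 10)^2.
Expand and rearrange: 4w^2 - 41w + 45 = 0.
Solving gives w = 9 or w = 1.25.
Check each candidate in the original equation:
  w = 9: sqrt(64) = 8, while 2w - 10 = 8 — valid.
  w = 1.25: sqrt(56.25) = 7.5, while 2w - 10 = -7.5 — extraneous.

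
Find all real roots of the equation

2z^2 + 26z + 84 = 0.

Factor: 2(z + 7)(z + 6) = 0.
So z = -7 or z = -6.

z = -7 or z = -6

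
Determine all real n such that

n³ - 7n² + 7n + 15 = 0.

Possible rational roots are divisors of 15. Testing n = 3 gives 0, so (n - 3) is a factor.
Divide: n³ - 7n² + 7n + 15 = (n - 3)(n² - 4n - 5).
Factor the quadratic: n = 5 or n = -1.

n = -1 or n = 3 or n = 5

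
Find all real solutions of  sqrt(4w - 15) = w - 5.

Square both sides: 4w - 15 = (w - 5)^2.
Expand and rearrange: w^2 - 14w + 40 = 0.
Solving gives w = 10 or w = 4.
Check each candidate in the original equation:
  w = 10: sqrt(25) = 5, while w - 5 = 5 — valid.
  w = 4: sqrt(1) = 1, while w - 5 = -1 — extraneous.

w = 10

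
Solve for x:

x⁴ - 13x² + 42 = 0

x = -2.6458 or x = -2.4495 or x = 2.4495 or x = 2.6458

Let u = x². The equation becomes u² - 13u + 42 = 0.
Factor: (u - 7)(u - 6) = 0, so u = 7 or u = 6.
x² = 7 gives x = ±√(7) ≈ ±2.6458.
x² = 6 gives x = ±√(6) ≈ ±2.4495.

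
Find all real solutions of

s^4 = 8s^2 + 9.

s = -3 or s = 3

Let u = s^2. The equation becomes u^2 - 8u - 9 = 0.
Factor: (u + 1)(u - 9) = 0, so u = -1 or u = 9.
s^2 = -1 < 0 has no real solution.
s^2 = 9 gives s = +/-3.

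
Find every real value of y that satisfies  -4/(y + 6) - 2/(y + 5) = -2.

Multiply both sides by (y + 6)(y + 5):
-4(y + 5) - 2(y + 6) = -2(y + 6)(y + 5).
Expand and collect terms: -2y² - 16y - 28 = 0.
By the quadratic formula, y = (16 ± √32) / -4, so y ≈ -5.4142 or y ≈ -2.5858.
Neither value makes a denominator zero (y ≠ -6, y ≠ -5), so both are valid.

y = -5.4142 or y = -2.5858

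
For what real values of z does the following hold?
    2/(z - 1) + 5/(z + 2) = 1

z = -0.1623 or z = 6.1623

Multiply both sides by (z - 1)(z + 2):
2(z + 2) + 5(z - 1) = (z - 1)(z + 2).
Expand and collect terms: z^2 - 6z - 1 = 0.
By the quadratic formula, z = (6 +/- sqrt(40)) / 2, so z ~= 6.1623 or z ~= -0.1623.
Neither value makes a denominator zero (z != 1, z != -2), so both are valid.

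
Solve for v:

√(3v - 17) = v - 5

v = 6 or v = 7

Square both sides: 3v - 17 = (v - 5)².
Expand and rearrange: v² - 13v + 42 = 0.
Solving gives v = 7 or v = 6.
Check each candidate in the original equation:
  v = 7: √(4) = 2, while v - 5 = 2 — valid.
  v = 6: √(1) = 1, while v - 5 = 1 — valid.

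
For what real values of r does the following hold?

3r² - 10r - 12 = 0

Discriminant: (-10)² − 4·3·(-12) = 244.
Quadratic formula: r = (10 ± √244) / 6.
So r = 5/3 + √(61)/3 ≈ 4.2701 or r = 5/3 - √(61)/3 ≈ -0.9367.

r = -0.9367 or r = 4.2701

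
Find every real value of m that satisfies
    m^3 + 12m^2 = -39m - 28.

Rearrange: m^3 + 12m^2 + 39m + 28 = 0.
Possible rational roots are divisors of 28. Testing m = -4 gives 0, so (m + 4) is a factor.
Divide: m^3 + 12m^2 + 39m + 28 = (m + 4)(m^2 + 8m + 7).
Factor the quadratic: m = -1 or m = -7.

m = -7 or m = -4 or m = -1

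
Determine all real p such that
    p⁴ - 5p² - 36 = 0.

p = -3 or p = 3

Let u = p². The equation becomes u² - 5u - 36 = 0.
Factor: (u - 9)(u + 4) = 0, so u = 9 or u = -4.
p² = 9 gives p = ±3.
p² = -4 < 0 has no real solution.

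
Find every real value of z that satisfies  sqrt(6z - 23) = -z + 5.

z = 4

Square both sides: 6z - 23 = (-z + 5)^2.
Expand and rearrange: z^2 - 16z + 48 = 0.
Solving gives z = 12 or z = 4.
Check each candidate in the original equation:
  z = 12: sqrt(49) = 7, while -z + 5 = -7 — extraneous.
  z = 4: sqrt(1) = 1, while -z + 5 = 1 — valid.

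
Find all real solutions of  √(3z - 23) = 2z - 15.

Square both sides: 3z - 23 = (2z - 15)².
Expand and rearrange: 4z² - 63z + 248 = 0.
Solving gives z = 8 or z = 7.75.
Check each candidate in the original equation:
  z = 8: √(1) = 1, while 2z - 15 = 1 — valid.
  z = 7.75: √(0.25) = 0.5, while 2z - 15 = 0.5 — valid.

z = 7.75 or z = 8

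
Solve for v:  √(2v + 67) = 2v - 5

Square both sides: 2v + 67 = (2v - 5)².
Expand and rearrange: 4v² - 22v - 42 = 0.
Solving gives v = 7 or v = -1.5.
Check each candidate in the original equation:
  v = 7: √(81) = 9, while 2v - 5 = 9 — valid.
  v = -1.5: √(64) = 8, while 2v - 5 = -8 — extraneous.

v = 7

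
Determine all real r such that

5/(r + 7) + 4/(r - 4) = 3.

r = -5.5377 or r = 5.5377

Multiply both sides by (r + 7)(r - 4):
5(r - 4) + 4(r + 7) = 3(r + 7)(r - 4).
Expand and collect terms: 3r² - 92 = 0.
By the quadratic formula, r = (0 ± √1104) / 6, so r ≈ 5.5377 or r ≈ -5.5377.
Neither value makes a denominator zero (r ≠ -7, r ≠ 4), so both are valid.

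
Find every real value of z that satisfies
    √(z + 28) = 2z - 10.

z = 8

Square both sides: z + 28 = (2z - 10)².
Expand and rearrange: 4z² - 41z + 72 = 0.
Solving gives z = 8 or z = 2.25.
Check each candidate in the original equation:
  z = 8: √(36) = 6, while 2z - 10 = 6 — valid.
  z = 2.25: √(30.25) = 5.5, while 2z - 10 = -5.5 — extraneous.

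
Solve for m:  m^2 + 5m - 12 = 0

Discriminant: (5)^2 - 4*1*(-12) = 73.
Quadratic formula: m = (-5 +/- sqrt(73)) / 2.
So m = -5/2 + sqrt(73)/2 ~= 1.772 or m = -sqrt(73)/2 - 5/2 ~= -6.772.

m = -6.772 or m = 1.772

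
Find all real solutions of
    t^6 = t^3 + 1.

t = -0.8518 or t = 1.174

Let u = t^3. The equation becomes u^2 - u - 1 = 0.
By the quadratic formula, u = 1/2 + sqrt(5)/2 or u = 1/2 - sqrt(5)/2.
t^3 = 1/2 + sqrt(5)/2 gives t = (1/2 + sqrt(5)/2)^(1/3) ~= 1.174.
t^3 = 1/2 - sqrt(5)/2 gives t = -(-1/2 + sqrt(5)/2)^(1/3) ~= -0.8518.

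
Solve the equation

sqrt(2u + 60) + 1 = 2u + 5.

u = 2

Isolate the radical: sqrt(2u + 60) = 2u + 4.
Square both sides: 2u + 60 = (2u + 4)^2.
Expand and rearrange: 4u^2 + 14u - 44 = 0.
Solving gives u = 2 or u = -5.5.
Check each candidate in the original equation:
  u = 2: sqrt(64) = 8, while 2u + 4 = 8 — valid.
  u = -5.5: sqrt(49) = 7, while 2u + 4 = -7 — extraneous.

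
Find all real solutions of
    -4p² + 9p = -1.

p = -0.1061 or p = 2.3561

Rearrange to standard form: -4p² + 9p + 1 = 0.
Discriminant: (9)² − 4·(-4)·1 = 97.
Quadratic formula: p = (-9 ± √97) / (-8).
So p = 9/8 - √(97)/8 ≈ -0.1061 or p = 9/8 + √(97)/8 ≈ 2.3561.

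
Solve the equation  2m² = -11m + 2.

m = -5.6762 or m = 0.1762

Rearrange to standard form: 2m² + 11m - 2 = 0.
Discriminant: (11)² − 4·2·(-2) = 137.
Quadratic formula: m = (-11 ± √137) / 4.
So m = -11/4 + √(137)/4 ≈ 0.1762 or m = -√(137)/4 - 11/4 ≈ -5.6762.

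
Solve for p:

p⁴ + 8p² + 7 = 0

Let u = p². The equation becomes u² + 8u + 7 = 0.
Factor: (u + 7)(u + 1) = 0, so u = -7 or u = -1.
p² = -7 < 0 has no real solution.
p² = -1 < 0 has no real solution.

No real solutions.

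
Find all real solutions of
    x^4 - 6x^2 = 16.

x = -2.8284 or x = 2.8284

Let u = x^2. The equation becomes u^2 - 6u - 16 = 0.
Factor: (u - 8)(u + 2) = 0, so u = 8 or u = -2.
x^2 = 8 gives x = +/-2*sqrt(2) ~= +/-2.8284.
x^2 = -2 < 0 has no real solution.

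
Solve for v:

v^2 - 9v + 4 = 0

v = 0.4689 or v = 8.5311

Discriminant: (-9)^2 - 4*1*4 = 65.
Quadratic formula: v = (9 +/- sqrt(65)) / 2.
So v = sqrt(65)/2 + 9/2 ~= 8.5311 or v = 9/2 - sqrt(65)/2 ~= 0.4689.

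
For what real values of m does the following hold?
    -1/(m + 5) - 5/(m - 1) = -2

Multiply both sides by (m + 5)(m - 1):
-(m - 1) - 5(m + 5) = -2(m + 5)(m - 1).
Expand and collect terms: -2m² - 2m + 34 = 0.
By the quadratic formula, m = (2 ± √276) / -4, so m ≈ -4.6533 or m ≈ 3.6533.
Neither value makes a denominator zero (m ≠ -5, m ≠ 1), so both are valid.

m = -4.6533 or m = 3.6533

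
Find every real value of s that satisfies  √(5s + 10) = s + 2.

s = -2 or s = 3

Square both sides: 5s + 10 = (s + 2)².
Expand and rearrange: s² - s - 6 = 0.
Solving gives s = 3 or s = -2.
Check each candidate in the original equation:
  s = 3: √(25) = 5, while s + 2 = 5 — valid.
  s = -2: √(0) = 0, while s + 2 = 0 — valid.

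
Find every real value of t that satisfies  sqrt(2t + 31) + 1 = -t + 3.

t = -3

Isolate the radical: sqrt(2t + 31) = -t + 2.
Square both sides: 2t + 31 = (-t + 2)^2.
Expand and rearrange: t^2 - 6t - 27 = 0.
Solving gives t = 9 or t = -3.
Check each candidate in the original equation:
  t = 9: sqrt(49) = 7, while -t + 2 = -7 — extraneous.
  t = -3: sqrt(25) = 5, while -t + 2 = 5 — valid.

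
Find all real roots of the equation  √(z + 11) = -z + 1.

z = -2

Square both sides: z + 11 = (-z + 1)².
Expand and rearrange: z² - 3z - 10 = 0.
Solving gives z = 5 or z = -2.
Check each candidate in the original equation:
  z = 5: √(16) = 4, while -z + 1 = -4 — extraneous.
  z = -2: √(9) = 3, while -z + 1 = 3 — valid.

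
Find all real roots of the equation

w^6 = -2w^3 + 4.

Let u = w^3. The equation becomes u^2 + 2u - 4 = 0.
By the quadratic formula, u = -1 + sqrt(5) or u = -sqrt(5) - 1.
w^3 = -1 + sqrt(5) gives w = (-1 + sqrt(5))^(1/3) ~= 1.0732.
w^3 = -sqrt(5) - 1 gives w = -(1 + sqrt(5))^(1/3) ~= -1.4791.

w = -1.4791 or w = 1.0732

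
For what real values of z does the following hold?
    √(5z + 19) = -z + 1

Square both sides: 5z + 19 = (-z + 1)².
Expand and rearrange: z² - 7z - 18 = 0.
Solving gives z = 9 or z = -2.
Check each candidate in the original equation:
  z = 9: √(64) = 8, while -z + 1 = -8 — extraneous.
  z = -2: √(9) = 3, while -z + 1 = 3 — valid.

z = -2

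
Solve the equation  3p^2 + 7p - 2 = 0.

Discriminant: (7)^2 - 4*3*(-2) = 73.
Quadratic formula: p = (-7 +/- sqrt(73)) / 6.
So p = -7/6 + sqrt(73)/6 ~= 0.2573 or p = -sqrt(73)/6 - 7/6 ~= -2.5907.

p = -2.5907 or p = 0.2573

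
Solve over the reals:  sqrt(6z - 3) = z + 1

Square both sides: 6z - 3 = (z + 1)^2.
Expand and rearrange: z^2 - 4z + 4 = 0.
This gives the repeated root z = 2.
Check in the original equation:
  z = 2: sqrt(9) = 3, while z + 1 = 3 — valid.

z = 2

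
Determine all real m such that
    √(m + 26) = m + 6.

Square both sides: m + 26 = (m + 6)².
Expand and rearrange: m² + 11m + 10 = 0.
Solving gives m = -1 or m = -10.
Check each candidate in the original equation:
  m = -1: √(25) = 5, while m + 6 = 5 — valid.
  m = -10: √(16) = 4, while m + 6 = -4 — extraneous.

m = -1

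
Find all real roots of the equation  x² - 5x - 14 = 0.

Factor: (x - 7)(x + 2) = 0.
So x = 7 or x = -2.

x = -2 or x = 7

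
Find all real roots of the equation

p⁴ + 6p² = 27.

p = -1.7321 or p = 1.7321

Let u = p². The equation becomes u² + 6u - 27 = 0.
Factor: (u + 9)(u - 3) = 0, so u = -9 or u = 3.
p² = -9 < 0 has no real solution.
p² = 3 gives p = ±√(3) ≈ ±1.7321.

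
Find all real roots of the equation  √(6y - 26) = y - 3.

y = 5 or y = 7

Square both sides: 6y - 26 = (y - 3)².
Expand and rearrange: y² - 12y + 35 = 0.
Solving gives y = 7 or y = 5.
Check each candidate in the original equation:
  y = 7: √(16) = 4, while y - 3 = 4 — valid.
  y = 5: √(4) = 2, while y - 3 = 2 — valid.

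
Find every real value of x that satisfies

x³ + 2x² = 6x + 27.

Rearrange: x³ + 2x² - 6x - 27 = 0.
Possible rational roots are divisors of -27. Testing x = 3 gives 0, so (x - 3) is a factor.
Divide: x³ + 2x² - 6x - 27 = (x - 3)(x² + 5x + 9).
The quadratic x² + 5x + 9 has discriminant -11 < 0, so no further real roots.

x = 3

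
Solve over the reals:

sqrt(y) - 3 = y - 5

y = 4

Isolate the radical: sqrt(y) = y - 2.
Square both sides: y = (y - 2)^2.
Expand and rearrange: y^2 - 5y + 4 = 0.
Solving gives y = 4 or y = 1.
Check each candidate in the original equation:
  y = 4: sqrt(4) = 2, while y - 2 = 2 — valid.
  y = 1: sqrt(1) = 1, while y - 2 = -1 — extraneous.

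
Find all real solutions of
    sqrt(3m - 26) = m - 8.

Square both sides: 3m - 26 = (m - 8)^2.
Expand and rearrange: m^2 - 19m + 90 = 0.
Solving gives m = 10 or m = 9.
Check each candidate in the original equation:
  m = 10: sqrt(4) = 2, while m - 8 = 2 — valid.
  m = 9: sqrt(1) = 1, while m - 8 = 1 — valid.

m = 9 or m = 10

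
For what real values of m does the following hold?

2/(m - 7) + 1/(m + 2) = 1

Multiply both sides by (m - 7)(m + 2):
2(m + 2) + (m - 7) = (m - 7)(m + 2).
Expand and collect terms: m² - 8m - 11 = 0.
By the quadratic formula, m = (8 ± √108) / 2, so m ≈ 9.1962 or m ≈ -1.1962.
Neither value makes a denominator zero (m ≠ 7, m ≠ -2), so both are valid.

m = -1.1962 or m = 9.1962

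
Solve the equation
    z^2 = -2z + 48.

Bring every term to one side: z^2 + 2z - 48 = 0.
Factor: (z + 8)(z - 6) = 0.
So z = -8 or z = 6.

z = -8 or z = 6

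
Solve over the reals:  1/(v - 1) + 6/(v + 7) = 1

Multiply both sides by (v - 1)(v + 7):
(v + 7) + 6(v - 1) = (v - 1)(v + 7).
Expand and collect terms: v² - v - 8 = 0.
By the quadratic formula, v = (1 ± √33) / 2, so v ≈ 3.3723 or v ≈ -2.3723.
Neither value makes a denominator zero (v ≠ 1, v ≠ -7), so both are valid.

v = -2.3723 or v = 3.3723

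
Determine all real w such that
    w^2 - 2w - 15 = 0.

Factor: (w - 5)(w + 3) = 0.
So w = 5 or w = -3.

w = -3 or w = 5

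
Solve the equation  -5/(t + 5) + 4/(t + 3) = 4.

Multiply both sides by (t + 5)(t + 3):
-5(t + 3) + 4(t + 5) = 4(t + 5)(t + 3).
Expand and collect terms: 4t^2 + 33t + 55 = 0.
By the quadratic formula, t = (-33 +/- sqrt(209)) / 8, so t ~= -2.3179 or t ~= -5.9321.
Neither value makes a denominator zero (t != -5, t != -3), so both are valid.

t = -5.9321 or t = -2.3179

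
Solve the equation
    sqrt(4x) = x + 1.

x = 1

Square both sides: 4x = (x + 1)^2.
Expand and rearrange: x^2 - 2x + 1 = 0.
This gives the repeated root x = 1.
Check in the original equation:
  x = 1: sqrt(4) = 2, while x + 1 = 2 — valid.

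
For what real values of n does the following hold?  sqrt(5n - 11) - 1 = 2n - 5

n = 2.25 or n = 3

Isolate the radical: sqrt(5n - 11) = 2n - 4.
Square both sides: 5n - 11 = (2n - 4)^2.
Expand and rearrange: 4n^2 - 21n + 27 = 0.
Solving gives n = 3 or n = 2.25.
Check each candidate in the original equation:
  n = 3: sqrt(4) = 2, while 2n - 4 = 2 — valid.
  n = 2.25: sqrt(0.25) = 0.5, while 2n - 4 = 0.5 — valid.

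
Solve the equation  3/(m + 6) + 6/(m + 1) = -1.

Multiply both sides by (m + 6)(m + 1):
3(m + 1) + 6(m + 6) = -(m + 6)(m + 1).
Expand and collect terms: -m^2 - 16m - 45 = 0.
By the quadratic formula, m = (16 +/- sqrt(76)) / -2, so m ~= -12.3589 or m ~= -3.6411.
Neither value makes a denominator zero (m != -6, m != -1), so both are valid.

m = -12.3589 or m = -3.6411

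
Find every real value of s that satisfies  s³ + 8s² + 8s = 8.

s = -6.6056 or s = -2 or s = 0.6056

Rearrange: s³ + 8s² + 8s - 8 = 0.
Possible rational roots are divisors of -8. Testing s = -2 gives 0, so (s + 2) is a factor.
Divide: s³ + 8s² + 8s - 8 = (s + 2)(s² + 6s - 4).
Apply the quadratic formula to s² + 6s - 4 = 0: s = (-6 ± √52)/2, i.e. s ≈ 0.6056 or s ≈ -6.6056.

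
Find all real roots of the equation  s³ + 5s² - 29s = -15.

Rearrange: s³ + 5s² - 29s + 15 = 0.
Possible rational roots are divisors of 15. Testing s = 3 gives 0, so (s - 3) is a factor.
Divide: s³ + 5s² - 29s + 15 = (s - 3)(s² + 8s - 5).
Apply the quadratic formula to s² + 8s - 5 = 0: s = (-8 ± √84)/2, i.e. s ≈ 0.5826 or s ≈ -8.5826.

s = -8.5826 or s = 0.5826 or s = 3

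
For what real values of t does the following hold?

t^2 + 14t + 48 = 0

t = -8 or t = -6

Factor: (t + 8)(t + 6) = 0.
So t = -8 or t = -6.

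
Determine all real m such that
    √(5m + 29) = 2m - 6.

Square both sides: 5m + 29 = (2m - 6)².
Expand and rearrange: 4m² - 29m + 7 = 0.
Solving gives m = 7 or m = 0.25.
Check each candidate in the original equation:
  m = 7: √(64) = 8, while 2m - 6 = 8 — valid.
  m = 0.25: √(30.25) = 5.5, while 2m - 6 = -5.5 — extraneous.

m = 7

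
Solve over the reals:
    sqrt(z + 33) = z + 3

Square both sides: z + 33 = (z + 3)^2.
Expand and rearrange: z^2 + 5z - 24 = 0.
Solving gives z = 3 or z = -8.
Check each candidate in the original equation:
  z = 3: sqrt(36) = 6, while z + 3 = 6 — valid.
  z = -8: sqrt(25) = 5, while z + 3 = -5 — extraneous.

z = 3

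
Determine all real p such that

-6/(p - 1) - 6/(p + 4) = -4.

p = -2.9155 or p = 2.9155

Multiply both sides by (p - 1)(p + 4):
-6(p + 4) - 6(p - 1) = -4(p - 1)(p + 4).
Expand and collect terms: -4p^2 + 34 = 0.
By the quadratic formula, p = (0 +/- sqrt(544)) / -8, so p ~= -2.9155 or p ~= 2.9155.
Neither value makes a denominator zero (p != 1, p != -4), so both are valid.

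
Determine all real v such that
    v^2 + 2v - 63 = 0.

Factor: (v + 9)(v - 7) = 0.
So v = -9 or v = 7.

v = -9 or v = 7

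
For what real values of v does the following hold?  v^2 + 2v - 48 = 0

v = -8 or v = 6

Factor: (v - 6)(v + 8) = 0.
So v = 6 or v = -8.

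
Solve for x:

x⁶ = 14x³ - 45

x = 1.71 or x = 2.0801

Let u = x³. The equation becomes u² - 14u + 45 = 0.
Factor: (u - 9)(u - 5) = 0, so u = 9 or u = 5.
x³ = 9 gives x = ∛(9) ≈ 2.0801.
x³ = 5 gives x = ∛(5) ≈ 1.71.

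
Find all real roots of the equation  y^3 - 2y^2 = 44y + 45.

Rearrange: y^3 - 2y^2 - 44y - 45 = 0.
Possible rational roots are divisors of -45. Testing y = -5 gives 0, so (y + 5) is a factor.
Divide: y^3 - 2y^2 - 44y - 45 = (y + 5)(y^2 - 7y - 9).
Apply the quadratic formula to y^2 - 7y - 9 = 0: y = (7 +/- sqrt(85))/2, i.e. y ~= 8.1098 or y ~= -1.1098.

y = -5 or y = -1.1098 or y = 8.1098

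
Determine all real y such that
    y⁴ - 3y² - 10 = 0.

y = -2.2361 or y = 2.2361

Let u = y². The equation becomes u² - 3u - 10 = 0.
Factor: (u + 2)(u - 5) = 0, so u = -2 or u = 5.
y² = -2 < 0 has no real solution.
y² = 5 gives y = ±√(5) ≈ ±2.2361.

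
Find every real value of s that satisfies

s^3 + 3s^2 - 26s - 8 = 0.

s = -6.7016 or s = -0.2984 or s = 4

Possible rational roots are divisors of -8. Testing s = 4 gives 0, so (s - 4) is a factor.
Divide: s^3 + 3s^2 - 26s - 8 = (s - 4)(s^2 + 7s + 2).
Apply the quadratic formula to s^2 + 7s + 2 = 0: s = (-7 +/- sqrt(41))/2, i.e. s ~= -0.2984 or s ~= -6.7016.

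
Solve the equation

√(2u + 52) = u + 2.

u = 6

Square both sides: 2u + 52 = (u + 2)².
Expand and rearrange: u² + 2u - 48 = 0.
Solving gives u = 6 or u = -8.
Check each candidate in the original equation:
  u = 6: √(64) = 8, while u + 2 = 8 — valid.
  u = -8: √(36) = 6, while u + 2 = -6 — extraneous.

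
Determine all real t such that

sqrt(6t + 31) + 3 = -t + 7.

Isolate the radical: sqrt(6t + 31) = -t + 4.
Square both sides: 6t + 31 = (-t + 4)^2.
Expand and rearrange: t^2 - 14t - 15 = 0.
Solving gives t = 15 or t = -1.
Check each candidate in the original equation:
  t = 15: sqrt(121) = 11, while -t + 4 = -11 — extraneous.
  t = -1: sqrt(25) = 5, while -t + 4 = 5 — valid.

t = -1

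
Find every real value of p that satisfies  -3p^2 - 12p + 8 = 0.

p = -4.582 or p = 0.582

Discriminant: (-12)^2 - 4*(-3)*8 = 240.
Quadratic formula: p = (12 +/- sqrt(240)) / (-6).
So p = -2*sqrt(15)/3 - 2 ~= -4.582 or p = -2 + 2*sqrt(15)/3 ~= 0.582.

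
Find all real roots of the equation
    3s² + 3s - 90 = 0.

Factor: 3(s + 6)(s - 5) = 0.
So s = -6 or s = 5.

s = -6 or s = 5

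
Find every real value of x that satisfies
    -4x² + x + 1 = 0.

x = -0.3904 or x = 0.6404

Discriminant: (1)² − 4·(-4)·1 = 17.
Quadratic formula: x = (-1 ± √17) / (-8).
So x = 1/8 - √(17)/8 ≈ -0.3904 or x = 1/8 + √(17)/8 ≈ 0.6404.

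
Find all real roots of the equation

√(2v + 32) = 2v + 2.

Square both sides: 2v + 32 = (2v + 2)².
Expand and rearrange: 4v² + 6v - 28 = 0.
Solving gives v = 2 or v = -3.5.
Check each candidate in the original equation:
  v = 2: √(36) = 6, while 2v + 2 = 6 — valid.
  v = -3.5: √(25) = 5, while 2v + 2 = -5 — extraneous.

v = 2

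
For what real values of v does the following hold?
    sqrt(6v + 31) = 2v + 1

v = 3

Square both sides: 6v + 31 = (2v + 1)^2.
Expand and rearrange: 4v^2 - 2v - 30 = 0.
Solving gives v = 3 or v = -2.5.
Check each candidate in the original equation:
  v = 3: sqrt(49) = 7, while 2v + 1 = 7 — valid.
  v = -2.5: sqrt(16) = 4, while 2v + 1 = -4 — extraneous.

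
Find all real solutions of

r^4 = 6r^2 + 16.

Let u = r^2. The equation becomes u^2 - 6u - 16 = 0.
Factor: (u + 2)(u - 8) = 0, so u = -2 or u = 8.
r^2 = -2 < 0 has no real solution.
r^2 = 8 gives r = +/-2*sqrt(2) ~= +/-2.8284.

r = -2.8284 or r = 2.8284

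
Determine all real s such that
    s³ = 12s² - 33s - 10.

s = -0.2749 or s = 5 or s = 7.2749

Rearrange: s³ - 12s² + 33s + 10 = 0.
Possible rational roots are divisors of 10. Testing s = 5 gives 0, so (s - 5) is a factor.
Divide: s³ - 12s² + 33s + 10 = (s - 5)(s² - 7s - 2).
Apply the quadratic formula to s² - 7s - 2 = 0: s = (7 ± √57)/2, i.e. s ≈ 7.2749 or s ≈ -0.2749.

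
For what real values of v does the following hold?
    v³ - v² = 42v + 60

Rearrange: v³ - v² - 42v - 60 = 0.
Possible rational roots are divisors of -60. Testing v = -5 gives 0, so (v + 5) is a factor.
Divide: v³ - v² - 42v - 60 = (v + 5)(v² - 6v - 12).
Apply the quadratic formula to v² - 6v - 12 = 0: v = (6 ± √84)/2, i.e. v ≈ 7.5826 or v ≈ -1.5826.

v = -5 or v = -1.5826 or v = 7.5826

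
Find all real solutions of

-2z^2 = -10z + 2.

z = 0.2087 or z = 4.7913

Rearrange to standard form: -2z^2 + 10z - 2 = 0.
Discriminant: (10)^2 - 4*(-2)*(-2) = 84.
Quadratic formula: z = (-10 +/- sqrt(84)) / (-4).
So z = 5/2 - sqrt(21)/2 ~= 0.2087 or z = sqrt(21)/2 + 5/2 ~= 4.7913.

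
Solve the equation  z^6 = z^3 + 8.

z = -1.3337 or z = 1.4996

Let u = z^3. The equation becomes u^2 - u - 8 = 0.
By the quadratic formula, u = 1/2 + sqrt(33)/2 or u = 1/2 - sqrt(33)/2.
z^3 = 1/2 + sqrt(33)/2 gives z = (1/2 + sqrt(33)/2)^(1/3) ~= 1.4996.
z^3 = 1/2 - sqrt(33)/2 gives z = -(-1/2 + sqrt(33)/2)^(1/3) ~= -1.3337.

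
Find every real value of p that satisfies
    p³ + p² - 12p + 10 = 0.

Possible rational roots are divisors of 10. Testing p = 1 gives 0, so (p - 1) is a factor.
Divide: p³ + p² - 12p + 10 = (p - 1)(p² + 2p - 10).
Apply the quadratic formula to p² + 2p - 10 = 0: p = (-2 ± √44)/2, i.e. p ≈ 2.3166 or p ≈ -4.3166.

p = -4.3166 or p = 1 or p = 2.3166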